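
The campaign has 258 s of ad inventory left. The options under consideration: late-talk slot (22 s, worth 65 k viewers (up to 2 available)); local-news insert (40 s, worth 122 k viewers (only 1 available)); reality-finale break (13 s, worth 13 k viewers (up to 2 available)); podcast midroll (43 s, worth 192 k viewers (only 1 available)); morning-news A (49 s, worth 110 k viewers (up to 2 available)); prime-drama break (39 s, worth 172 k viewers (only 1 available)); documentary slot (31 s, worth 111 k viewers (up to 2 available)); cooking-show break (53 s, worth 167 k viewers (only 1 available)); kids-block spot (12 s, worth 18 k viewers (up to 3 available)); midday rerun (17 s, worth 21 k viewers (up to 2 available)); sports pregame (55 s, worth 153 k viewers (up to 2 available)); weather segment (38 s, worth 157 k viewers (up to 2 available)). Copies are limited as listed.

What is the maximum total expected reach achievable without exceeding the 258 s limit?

983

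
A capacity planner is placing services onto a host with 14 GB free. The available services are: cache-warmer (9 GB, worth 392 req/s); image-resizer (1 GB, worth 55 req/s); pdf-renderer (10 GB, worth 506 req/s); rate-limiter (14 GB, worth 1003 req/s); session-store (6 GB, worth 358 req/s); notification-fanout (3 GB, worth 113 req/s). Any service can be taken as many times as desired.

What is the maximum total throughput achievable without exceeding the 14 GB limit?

Best packing: rate-limiter — 14 GB, 1003 total.
Nothing else within 14 GB beats 1003.

1003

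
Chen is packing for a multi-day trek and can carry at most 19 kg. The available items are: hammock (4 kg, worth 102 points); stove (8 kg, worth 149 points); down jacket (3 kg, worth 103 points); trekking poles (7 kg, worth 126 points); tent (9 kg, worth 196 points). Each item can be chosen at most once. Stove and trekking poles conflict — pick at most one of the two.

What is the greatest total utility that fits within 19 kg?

A density-first pass picks hammock + down jacket + tent — 401 at 16 kg.
Replace hammock with trekking poles: the trade gains 24 net, giving 425 at 19 kg.
Next best is hammock + down jacket + tent at 401 (16 kg) — short by 24.

425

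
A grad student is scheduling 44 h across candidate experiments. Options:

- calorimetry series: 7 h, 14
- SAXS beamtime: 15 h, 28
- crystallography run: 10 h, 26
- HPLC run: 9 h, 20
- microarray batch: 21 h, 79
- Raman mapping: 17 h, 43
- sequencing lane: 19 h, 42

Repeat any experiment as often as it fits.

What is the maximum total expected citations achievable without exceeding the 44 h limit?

158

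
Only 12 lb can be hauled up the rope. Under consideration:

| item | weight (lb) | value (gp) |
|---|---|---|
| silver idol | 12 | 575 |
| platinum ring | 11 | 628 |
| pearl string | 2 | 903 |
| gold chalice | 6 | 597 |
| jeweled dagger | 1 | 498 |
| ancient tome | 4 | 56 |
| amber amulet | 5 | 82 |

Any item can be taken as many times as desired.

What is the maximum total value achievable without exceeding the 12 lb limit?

5976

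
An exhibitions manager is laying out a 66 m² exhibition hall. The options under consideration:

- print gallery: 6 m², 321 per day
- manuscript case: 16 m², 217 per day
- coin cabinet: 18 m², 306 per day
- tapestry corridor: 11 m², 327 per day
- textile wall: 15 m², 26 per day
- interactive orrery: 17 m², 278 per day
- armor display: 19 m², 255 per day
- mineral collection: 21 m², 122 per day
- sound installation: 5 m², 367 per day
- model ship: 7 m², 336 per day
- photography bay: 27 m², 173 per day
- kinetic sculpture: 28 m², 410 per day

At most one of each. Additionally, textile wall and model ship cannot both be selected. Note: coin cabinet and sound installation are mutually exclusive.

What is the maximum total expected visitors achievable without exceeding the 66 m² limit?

1884

By expected visitors per m²: sound installation 73.40, print gallery 53.50, model ship 48.00 lead.
Print gallery + tapestry corridor + interactive orrery + armor display + sound installation + model ship uses 65 of the 66 m² and totals 1884.
Nothing else feasible within 66 m² beats 1884.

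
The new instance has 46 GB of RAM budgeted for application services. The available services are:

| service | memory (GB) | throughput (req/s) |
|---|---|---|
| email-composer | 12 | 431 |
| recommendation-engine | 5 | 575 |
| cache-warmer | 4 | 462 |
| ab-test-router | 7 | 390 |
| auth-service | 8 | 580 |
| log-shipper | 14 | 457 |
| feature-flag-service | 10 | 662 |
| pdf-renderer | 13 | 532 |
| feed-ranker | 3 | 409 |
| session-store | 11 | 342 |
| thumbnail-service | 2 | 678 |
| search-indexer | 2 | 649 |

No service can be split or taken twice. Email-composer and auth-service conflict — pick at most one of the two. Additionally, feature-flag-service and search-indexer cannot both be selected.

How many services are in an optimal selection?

The maximum throughput within 46 GB is 4275.
For example recommendation-engine + cache-warmer + ab-test-router + auth-service + pdf-renderer + feed-ranker + thumbnail-service + search-indexer achieves it, using 44 GB.
Every optimal selection uses 8 services.

8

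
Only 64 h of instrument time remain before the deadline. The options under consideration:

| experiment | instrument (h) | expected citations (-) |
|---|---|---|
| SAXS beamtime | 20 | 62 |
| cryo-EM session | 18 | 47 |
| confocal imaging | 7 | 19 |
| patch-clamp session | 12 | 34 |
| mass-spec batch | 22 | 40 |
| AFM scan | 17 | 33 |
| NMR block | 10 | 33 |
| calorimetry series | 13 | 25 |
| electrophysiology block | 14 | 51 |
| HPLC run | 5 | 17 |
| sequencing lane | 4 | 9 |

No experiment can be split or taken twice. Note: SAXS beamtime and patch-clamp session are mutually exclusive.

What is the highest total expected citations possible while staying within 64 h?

196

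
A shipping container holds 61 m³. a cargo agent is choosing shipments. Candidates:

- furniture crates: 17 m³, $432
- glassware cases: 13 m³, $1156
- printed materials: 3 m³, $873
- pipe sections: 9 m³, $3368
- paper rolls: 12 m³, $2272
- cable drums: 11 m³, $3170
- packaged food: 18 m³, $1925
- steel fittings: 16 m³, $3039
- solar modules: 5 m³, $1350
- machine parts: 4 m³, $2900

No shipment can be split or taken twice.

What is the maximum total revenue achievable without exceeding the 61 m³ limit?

Printed materials + pipe sections + paper rolls + cable drums + steel fittings + solar modules + machine parts uses 60 of the 61 m³ and totals 16972.
Next best is pipe sections + paper rolls + cable drums + steel fittings + solar modules + machine parts at 16099 (57 m³) — short by 873.

16972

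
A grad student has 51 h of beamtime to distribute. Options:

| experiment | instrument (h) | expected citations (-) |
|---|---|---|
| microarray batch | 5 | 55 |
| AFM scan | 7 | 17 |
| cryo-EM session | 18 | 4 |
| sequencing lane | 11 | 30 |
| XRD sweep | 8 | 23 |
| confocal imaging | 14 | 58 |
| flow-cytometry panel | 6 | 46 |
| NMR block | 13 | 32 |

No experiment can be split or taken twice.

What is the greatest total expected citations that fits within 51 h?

229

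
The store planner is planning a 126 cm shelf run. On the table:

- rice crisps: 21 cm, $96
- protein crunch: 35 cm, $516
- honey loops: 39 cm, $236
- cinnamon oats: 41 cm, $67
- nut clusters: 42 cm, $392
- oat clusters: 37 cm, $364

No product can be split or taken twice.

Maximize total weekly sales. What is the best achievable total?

1272

Protein crunch + nut clusters + oat clusters uses 114 of the 126 cm and totals 1272.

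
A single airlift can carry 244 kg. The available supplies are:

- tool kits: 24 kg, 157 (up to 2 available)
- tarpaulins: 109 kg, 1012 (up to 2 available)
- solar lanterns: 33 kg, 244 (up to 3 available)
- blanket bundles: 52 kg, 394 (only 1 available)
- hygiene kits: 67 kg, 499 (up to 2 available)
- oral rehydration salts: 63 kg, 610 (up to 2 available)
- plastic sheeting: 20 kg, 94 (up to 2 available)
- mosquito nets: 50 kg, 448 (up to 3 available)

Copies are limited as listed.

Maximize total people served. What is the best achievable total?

The ratio ordering already packs tightly: tarpaulins + 2×oral rehydration salts, 235 kg, 2232.

2232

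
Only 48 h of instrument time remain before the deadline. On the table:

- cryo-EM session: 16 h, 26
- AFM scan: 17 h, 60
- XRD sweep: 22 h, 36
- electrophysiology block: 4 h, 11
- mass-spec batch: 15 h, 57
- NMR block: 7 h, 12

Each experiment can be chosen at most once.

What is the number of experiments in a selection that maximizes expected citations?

Best achievable expected citations is 143.
cryo-EM session + AFM scan + mass-spec batch hits 143 at 48 h.
All optima have 3 experiments.

3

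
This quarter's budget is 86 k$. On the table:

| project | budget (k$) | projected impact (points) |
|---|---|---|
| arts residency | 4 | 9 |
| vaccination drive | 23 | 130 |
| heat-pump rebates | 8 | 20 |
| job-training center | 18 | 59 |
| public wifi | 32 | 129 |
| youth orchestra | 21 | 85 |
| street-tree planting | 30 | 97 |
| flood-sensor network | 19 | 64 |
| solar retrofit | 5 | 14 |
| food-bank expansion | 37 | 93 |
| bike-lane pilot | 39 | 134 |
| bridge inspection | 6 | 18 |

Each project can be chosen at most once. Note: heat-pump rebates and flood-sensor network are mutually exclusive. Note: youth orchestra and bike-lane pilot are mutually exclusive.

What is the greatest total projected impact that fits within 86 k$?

371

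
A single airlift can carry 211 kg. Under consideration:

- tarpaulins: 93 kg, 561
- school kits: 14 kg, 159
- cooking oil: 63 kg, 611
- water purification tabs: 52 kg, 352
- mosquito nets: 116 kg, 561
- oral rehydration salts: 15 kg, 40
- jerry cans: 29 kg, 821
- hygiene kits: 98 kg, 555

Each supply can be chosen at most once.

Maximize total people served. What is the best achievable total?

2152

Ranking by ratio (people served/kg): jerry cans 28.31, school kits 11.36, cooking oil 9.70.
Greedy by ratio would take school kits + cooking oil + water purification tabs + oral rehydration salts + jerry cans: 173 kg used, total 1983.
Dropping water purification tabs and oral rehydration salts frees 67 kg; slotting in tarpaulins (93 kg) lifts the total to 2152 at 199 kg.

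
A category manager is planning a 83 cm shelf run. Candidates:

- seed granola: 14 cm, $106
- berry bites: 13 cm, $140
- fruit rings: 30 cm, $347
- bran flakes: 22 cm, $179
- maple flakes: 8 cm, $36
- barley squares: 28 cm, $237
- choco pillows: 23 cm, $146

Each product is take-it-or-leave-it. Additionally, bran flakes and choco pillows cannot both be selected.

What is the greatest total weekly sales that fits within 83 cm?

Filling by ratio: berry bites + fruit rings + maple flakes + barley squares for 760, with 4 cm left unused.
Replace maple flakes and barley squares with seed granola + bran flakes: the trade gains 12 net, giving 772 at 79 cm.

772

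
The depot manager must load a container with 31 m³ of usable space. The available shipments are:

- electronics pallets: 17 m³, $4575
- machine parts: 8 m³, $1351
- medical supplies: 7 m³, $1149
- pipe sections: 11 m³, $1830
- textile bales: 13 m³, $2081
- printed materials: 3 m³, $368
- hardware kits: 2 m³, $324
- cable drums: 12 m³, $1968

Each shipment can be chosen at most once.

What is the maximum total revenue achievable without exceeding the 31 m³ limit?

6867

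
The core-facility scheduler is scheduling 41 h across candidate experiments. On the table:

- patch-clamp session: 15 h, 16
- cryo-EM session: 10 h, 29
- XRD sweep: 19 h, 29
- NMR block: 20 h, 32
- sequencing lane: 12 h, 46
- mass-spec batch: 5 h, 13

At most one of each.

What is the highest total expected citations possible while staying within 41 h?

104

Ranking by ratio (expected citations/h): sequencing lane 3.83, cryo-EM session 2.90, mass-spec batch 2.60, NMR block 1.60.
Greedy by ratio would take cryo-EM session + sequencing lane + mass-spec batch: 27 h used, total 88.
Dropping mass-spec batch frees 5 h; slotting in XRD sweep (19 h) lifts the total to 104 at 41 h.
No other feasible combination exceeds 104.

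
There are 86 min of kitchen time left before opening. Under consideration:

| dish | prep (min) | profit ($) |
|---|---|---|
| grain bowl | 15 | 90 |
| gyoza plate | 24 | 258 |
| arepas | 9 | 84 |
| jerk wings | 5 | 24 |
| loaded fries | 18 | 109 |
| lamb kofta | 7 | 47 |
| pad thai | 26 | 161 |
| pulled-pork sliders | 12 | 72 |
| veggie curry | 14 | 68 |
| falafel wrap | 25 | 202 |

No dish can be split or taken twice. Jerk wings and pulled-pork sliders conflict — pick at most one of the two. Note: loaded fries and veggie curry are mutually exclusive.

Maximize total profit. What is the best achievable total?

706

The ratio heuristic lands on gyoza plate + arepas + loaded fries + lamb kofta + falafel wrap (700) but leaves 3 min idle.
Replace loaded fries and lamb kofta with grain bowl + pulled-pork sliders: the trade gains 6 net, giving 706 at 85 min.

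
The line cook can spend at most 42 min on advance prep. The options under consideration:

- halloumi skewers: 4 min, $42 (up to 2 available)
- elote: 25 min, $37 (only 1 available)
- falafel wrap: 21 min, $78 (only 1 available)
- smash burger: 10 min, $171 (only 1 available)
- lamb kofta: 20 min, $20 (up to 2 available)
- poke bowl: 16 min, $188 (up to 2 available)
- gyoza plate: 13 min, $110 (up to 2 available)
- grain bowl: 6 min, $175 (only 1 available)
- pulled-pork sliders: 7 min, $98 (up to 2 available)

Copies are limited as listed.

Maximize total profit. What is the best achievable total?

632

The ratio heuristic lands on 2×halloumi skewers + smash burger + grain bowl + 2×pulled-pork sliders (626) but leaves 4 min idle.
Dropping 2×halloumi skewers and pulled-pork sliders frees 15 min; slotting in poke bowl (16 min) lifts the total to 632 at 39 min.
That's the maximum — no swap from here does better than 632.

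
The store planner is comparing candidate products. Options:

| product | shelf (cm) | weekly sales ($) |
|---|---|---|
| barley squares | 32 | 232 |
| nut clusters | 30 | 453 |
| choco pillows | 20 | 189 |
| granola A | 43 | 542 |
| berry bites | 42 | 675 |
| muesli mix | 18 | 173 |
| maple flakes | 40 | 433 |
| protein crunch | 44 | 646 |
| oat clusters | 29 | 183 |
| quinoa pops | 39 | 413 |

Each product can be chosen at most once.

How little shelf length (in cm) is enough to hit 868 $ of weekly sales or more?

Minimise cm subject to total weekly sales ≥ 868.
nut clusters + maple flakes reaches 886 using 70 cm.
Below 70 cm the best achievable stays under 868.

70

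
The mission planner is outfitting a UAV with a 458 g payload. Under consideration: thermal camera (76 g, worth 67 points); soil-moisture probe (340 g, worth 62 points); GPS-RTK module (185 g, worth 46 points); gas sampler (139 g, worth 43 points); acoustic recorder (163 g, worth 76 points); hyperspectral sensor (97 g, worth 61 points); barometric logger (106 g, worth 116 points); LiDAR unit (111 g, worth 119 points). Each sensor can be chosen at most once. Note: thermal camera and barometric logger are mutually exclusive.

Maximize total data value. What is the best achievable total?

Gas sampler + hyperspectral sensor + barometric logger + LiDAR unit uses 453 of the 458 g and totals 339.
An exhaustive check of the 256 subsets confirms 339.

339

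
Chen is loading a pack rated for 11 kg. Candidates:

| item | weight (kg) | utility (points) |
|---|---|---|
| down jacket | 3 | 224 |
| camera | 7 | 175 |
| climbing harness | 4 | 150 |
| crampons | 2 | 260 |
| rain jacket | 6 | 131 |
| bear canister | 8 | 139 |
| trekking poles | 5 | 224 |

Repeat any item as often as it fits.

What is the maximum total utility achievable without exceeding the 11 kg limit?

Best packing: 5×crampons — 10 kg, 1300 total.
The spare 1 kg is too small for any remaining item, and no exchange beats 1300.

1300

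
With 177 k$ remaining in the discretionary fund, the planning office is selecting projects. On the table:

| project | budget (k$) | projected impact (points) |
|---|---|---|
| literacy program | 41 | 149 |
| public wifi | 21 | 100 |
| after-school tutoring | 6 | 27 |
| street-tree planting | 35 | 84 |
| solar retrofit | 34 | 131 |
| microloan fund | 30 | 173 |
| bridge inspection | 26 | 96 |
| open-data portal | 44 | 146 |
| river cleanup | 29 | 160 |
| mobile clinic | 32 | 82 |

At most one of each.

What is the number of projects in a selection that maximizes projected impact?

Best achievable projected impact is 755.
For example literacy program + public wifi + after-school tutoring + microloan fund + open-data portal + river cleanup achieves it, using 171 k$.
Any selection reaching 755 contains exactly 6 projects.

6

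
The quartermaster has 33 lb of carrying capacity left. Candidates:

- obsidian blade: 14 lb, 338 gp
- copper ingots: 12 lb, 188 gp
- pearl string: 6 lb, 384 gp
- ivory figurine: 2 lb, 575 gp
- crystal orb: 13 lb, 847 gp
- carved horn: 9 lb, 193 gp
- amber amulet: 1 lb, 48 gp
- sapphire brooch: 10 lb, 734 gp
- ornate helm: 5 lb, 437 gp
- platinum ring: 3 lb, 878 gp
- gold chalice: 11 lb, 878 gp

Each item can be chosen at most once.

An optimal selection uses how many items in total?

6

Optimal total is 3550.
One optimal bundle: ivory figurine + amber amulet + sapphire brooch + ornate helm + platinum ring + gold chalice (32 lb).
Every optimal selection uses 6 items.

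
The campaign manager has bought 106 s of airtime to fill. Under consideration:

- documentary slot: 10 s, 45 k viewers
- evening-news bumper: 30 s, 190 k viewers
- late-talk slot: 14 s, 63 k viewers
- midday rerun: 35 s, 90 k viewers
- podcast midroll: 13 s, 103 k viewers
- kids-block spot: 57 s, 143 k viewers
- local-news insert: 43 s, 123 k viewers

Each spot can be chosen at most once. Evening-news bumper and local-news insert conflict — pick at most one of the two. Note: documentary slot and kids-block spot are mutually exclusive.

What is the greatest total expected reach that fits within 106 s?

491

Density check — podcast midroll 7.92, evening-news bumper 6.33, documentary slot 4.50 are the best per s.
The ratio ordering already packs tightly: documentary slot + evening-news bumper + late-talk slot + midday rerun + podcast midroll, 102 s, 491.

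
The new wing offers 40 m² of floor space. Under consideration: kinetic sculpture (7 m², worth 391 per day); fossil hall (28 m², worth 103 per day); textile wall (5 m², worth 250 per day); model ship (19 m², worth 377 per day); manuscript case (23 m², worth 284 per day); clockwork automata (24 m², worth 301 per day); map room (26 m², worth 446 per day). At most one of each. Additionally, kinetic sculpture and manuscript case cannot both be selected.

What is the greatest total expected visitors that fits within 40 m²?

By expected visitors per m²: kinetic sculpture 55.86, textile wall 50.00, model ship 19.84, map room 17.15 lead.
Filling by ratio: kinetic sculpture + textile wall + model ship for 1018, with 9 m² left unused.
The 19 m² tied up in model ship is better spent on map room — total rises to 1087 (38 m²).
Runner-up kinetic sculpture + textile wall + model ship tops out at 1018.

1087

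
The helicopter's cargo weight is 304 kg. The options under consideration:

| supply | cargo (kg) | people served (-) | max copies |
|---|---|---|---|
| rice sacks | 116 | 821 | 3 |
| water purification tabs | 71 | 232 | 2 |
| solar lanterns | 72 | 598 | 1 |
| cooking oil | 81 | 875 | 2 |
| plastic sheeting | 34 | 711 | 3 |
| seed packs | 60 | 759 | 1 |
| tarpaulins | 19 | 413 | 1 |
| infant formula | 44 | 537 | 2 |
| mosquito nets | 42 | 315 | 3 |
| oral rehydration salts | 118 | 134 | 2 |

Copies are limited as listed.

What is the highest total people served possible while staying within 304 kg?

4495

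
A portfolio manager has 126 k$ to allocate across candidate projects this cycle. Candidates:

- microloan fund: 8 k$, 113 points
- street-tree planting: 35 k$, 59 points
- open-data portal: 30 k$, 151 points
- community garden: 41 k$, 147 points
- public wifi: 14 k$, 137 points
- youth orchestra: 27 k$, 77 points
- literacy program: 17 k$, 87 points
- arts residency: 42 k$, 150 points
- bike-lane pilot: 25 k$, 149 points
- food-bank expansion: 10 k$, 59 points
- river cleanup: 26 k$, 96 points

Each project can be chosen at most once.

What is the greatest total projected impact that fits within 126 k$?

Greedy by ratio would take microloan fund + open-data portal + public wifi + literacy program + bike-lane pilot + food-bank expansion: 104 k$ used, total 696.
The 10 k$ tied up in food-bank expansion is better spent on river cleanup — total rises to 733 (120 k$).

733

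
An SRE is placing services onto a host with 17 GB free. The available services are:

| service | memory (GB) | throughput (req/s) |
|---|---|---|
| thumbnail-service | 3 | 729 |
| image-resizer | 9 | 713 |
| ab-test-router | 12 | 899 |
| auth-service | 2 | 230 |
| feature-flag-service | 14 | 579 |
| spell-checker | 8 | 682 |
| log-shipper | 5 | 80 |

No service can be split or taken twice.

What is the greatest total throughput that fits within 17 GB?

The ratio heuristic lands on thumbnail-service + auth-service + spell-checker (1641) but leaves 4 GB idle.
Dropping spell-checker frees 8 GB; slotting in ab-test-router (12 GB) lifts the total to 1858 at 17 GB.

1858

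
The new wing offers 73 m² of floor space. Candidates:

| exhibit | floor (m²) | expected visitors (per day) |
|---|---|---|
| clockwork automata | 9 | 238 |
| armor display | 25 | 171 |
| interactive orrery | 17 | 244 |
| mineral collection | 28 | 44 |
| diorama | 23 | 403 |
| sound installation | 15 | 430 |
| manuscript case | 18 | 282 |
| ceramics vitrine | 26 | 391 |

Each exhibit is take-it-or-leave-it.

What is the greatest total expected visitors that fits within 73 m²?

1462

A density-first pass picks clockwork automata + diorama + sound installation + manuscript case — 1353 at 65 m².
Dropping manuscript case frees 18 m²; slotting in ceramics vitrine (26 m²) lifts the total to 1462 at 73 m².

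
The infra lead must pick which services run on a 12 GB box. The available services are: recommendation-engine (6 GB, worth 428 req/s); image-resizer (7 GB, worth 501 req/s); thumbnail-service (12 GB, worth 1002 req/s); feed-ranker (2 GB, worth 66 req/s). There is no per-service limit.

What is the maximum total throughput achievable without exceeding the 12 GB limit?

Taking thumbnail-service: 12 GB used, 1002 in throughput.
No other feasible combination exceeds 1002.

1002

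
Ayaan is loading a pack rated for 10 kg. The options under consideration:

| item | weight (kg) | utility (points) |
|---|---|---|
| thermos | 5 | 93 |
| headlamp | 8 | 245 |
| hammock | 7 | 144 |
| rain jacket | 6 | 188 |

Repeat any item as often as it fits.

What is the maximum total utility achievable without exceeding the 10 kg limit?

245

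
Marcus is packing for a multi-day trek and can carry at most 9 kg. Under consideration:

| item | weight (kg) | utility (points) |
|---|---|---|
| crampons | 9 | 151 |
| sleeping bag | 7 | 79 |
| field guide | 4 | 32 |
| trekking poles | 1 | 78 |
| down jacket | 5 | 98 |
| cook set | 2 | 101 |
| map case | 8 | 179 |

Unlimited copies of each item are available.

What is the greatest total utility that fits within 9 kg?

The ratio ordering already packs tightly: 9×trekking poles, 9 kg, 702.
Nothing else within 9 kg beats 702.

702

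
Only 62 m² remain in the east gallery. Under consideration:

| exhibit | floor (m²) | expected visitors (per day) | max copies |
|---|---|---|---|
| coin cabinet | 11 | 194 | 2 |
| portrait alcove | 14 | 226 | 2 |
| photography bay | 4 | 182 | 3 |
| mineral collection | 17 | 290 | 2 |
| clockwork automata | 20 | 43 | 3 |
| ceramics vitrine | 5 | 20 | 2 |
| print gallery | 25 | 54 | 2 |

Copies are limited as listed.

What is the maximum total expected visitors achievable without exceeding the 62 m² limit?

1386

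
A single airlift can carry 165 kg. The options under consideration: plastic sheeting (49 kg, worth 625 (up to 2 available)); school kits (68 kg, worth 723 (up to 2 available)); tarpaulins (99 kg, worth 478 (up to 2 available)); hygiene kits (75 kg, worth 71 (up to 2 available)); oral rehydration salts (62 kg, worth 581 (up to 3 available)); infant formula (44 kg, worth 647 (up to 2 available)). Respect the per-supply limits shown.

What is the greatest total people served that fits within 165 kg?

A density-first pass picks plastic sheeting + 2×infant formula — 1919 at 137 kg.
Dropping plastic sheeting frees 49 kg; slotting in school kits (68 kg) lifts the total to 2017 at 156 kg.
That's the maximum — no swap from here does better than 2017.

2017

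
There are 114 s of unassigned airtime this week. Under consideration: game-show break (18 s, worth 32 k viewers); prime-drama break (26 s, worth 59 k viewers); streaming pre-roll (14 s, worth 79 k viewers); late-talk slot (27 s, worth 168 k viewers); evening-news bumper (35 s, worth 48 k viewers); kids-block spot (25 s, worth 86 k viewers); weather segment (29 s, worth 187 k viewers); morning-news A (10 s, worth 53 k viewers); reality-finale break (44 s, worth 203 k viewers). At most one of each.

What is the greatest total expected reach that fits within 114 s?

637

Greedy by ratio would take streaming pre-roll + late-talk slot + kids-block spot + weather segment + morning-news A: 105 s used, total 573.
Replace kids-block spot and morning-news A with reality-finale break: the trade gains 64 net, giving 637 at 114 s.
Every other selection either busts 114 s or fails to beat 637.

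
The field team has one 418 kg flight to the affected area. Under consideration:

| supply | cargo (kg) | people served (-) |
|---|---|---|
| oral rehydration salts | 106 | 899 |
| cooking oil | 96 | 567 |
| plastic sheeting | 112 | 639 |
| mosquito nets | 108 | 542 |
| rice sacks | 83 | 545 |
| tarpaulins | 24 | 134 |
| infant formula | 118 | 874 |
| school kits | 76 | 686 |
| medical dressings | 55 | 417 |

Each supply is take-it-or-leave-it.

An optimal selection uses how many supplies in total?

Optimal total is 3138.
oral rehydration salts + rice sacks + tarpaulins + infant formula + school kits hits 3138 at 407 kg.
Every optimal selection uses 5 supplies.

5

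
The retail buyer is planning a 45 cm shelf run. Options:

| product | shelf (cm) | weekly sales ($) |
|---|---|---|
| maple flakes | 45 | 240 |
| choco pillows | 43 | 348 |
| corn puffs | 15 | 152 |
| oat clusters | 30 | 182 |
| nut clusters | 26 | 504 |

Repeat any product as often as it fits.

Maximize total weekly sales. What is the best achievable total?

656

The ratio ordering already packs tightly: corn puffs + nut clusters, 41 cm, 656.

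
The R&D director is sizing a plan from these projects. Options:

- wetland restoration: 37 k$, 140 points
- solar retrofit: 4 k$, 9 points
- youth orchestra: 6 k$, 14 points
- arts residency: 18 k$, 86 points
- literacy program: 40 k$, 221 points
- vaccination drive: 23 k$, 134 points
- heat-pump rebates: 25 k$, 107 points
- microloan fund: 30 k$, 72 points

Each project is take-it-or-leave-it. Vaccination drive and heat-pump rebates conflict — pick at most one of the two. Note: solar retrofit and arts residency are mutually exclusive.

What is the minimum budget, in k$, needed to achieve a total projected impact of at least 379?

81

Look for the lowest-budget combination reaching 379.
Taking arts residency + literacy program + vaccination drive gives 441 (≥ 379) for 81 k$.
Any bundle with less than 81 k$ falls short of 379.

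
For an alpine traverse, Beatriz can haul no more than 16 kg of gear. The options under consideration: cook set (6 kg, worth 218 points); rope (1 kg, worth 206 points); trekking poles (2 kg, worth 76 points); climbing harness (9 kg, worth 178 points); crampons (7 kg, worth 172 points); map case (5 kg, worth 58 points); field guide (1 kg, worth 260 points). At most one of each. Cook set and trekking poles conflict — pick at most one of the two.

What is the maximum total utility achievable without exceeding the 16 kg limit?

Taking cook set + rope + crampons + field guide: 15 kg used, 856 in utility.
Next best is rope + trekking poles + crampons + map case + field guide at 772 (16 kg) — short by 84.

856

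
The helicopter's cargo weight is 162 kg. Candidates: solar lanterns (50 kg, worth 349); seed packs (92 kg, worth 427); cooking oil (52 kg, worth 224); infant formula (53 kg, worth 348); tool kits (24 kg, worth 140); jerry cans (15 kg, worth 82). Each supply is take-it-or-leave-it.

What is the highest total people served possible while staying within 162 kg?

921

Greedy by ratio would take solar lanterns + infant formula + tool kits + jerry cans: 142 kg used, total 919.
The 39 kg tied up in tool kits and jerry cans is better spent on cooking oil — total rises to 921 (155 kg).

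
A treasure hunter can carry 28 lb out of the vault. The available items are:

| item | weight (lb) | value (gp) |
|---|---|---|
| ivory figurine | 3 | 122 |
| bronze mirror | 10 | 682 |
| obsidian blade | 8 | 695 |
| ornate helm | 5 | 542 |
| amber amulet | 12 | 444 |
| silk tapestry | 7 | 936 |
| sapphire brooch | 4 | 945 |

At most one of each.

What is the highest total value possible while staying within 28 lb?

By value per lb: sapphire brooch 236.25, silk tapestry 133.71, ornate helm 108.40 lead.
The ratio ordering already packs tightly: ivory figurine + obsidian blade + ornate helm + silk tapestry + sapphire brooch, 27 lb, 3240.
No other feasible combination exceeds 3240.

3240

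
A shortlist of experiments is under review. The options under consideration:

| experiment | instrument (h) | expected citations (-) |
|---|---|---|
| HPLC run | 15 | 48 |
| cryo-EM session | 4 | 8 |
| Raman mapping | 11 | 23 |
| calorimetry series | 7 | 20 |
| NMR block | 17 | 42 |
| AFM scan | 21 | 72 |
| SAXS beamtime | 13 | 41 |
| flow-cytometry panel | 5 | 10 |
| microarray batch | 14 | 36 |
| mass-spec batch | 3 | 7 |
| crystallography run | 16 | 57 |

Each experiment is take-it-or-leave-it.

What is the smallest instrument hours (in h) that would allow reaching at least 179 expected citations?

Look for the lowest-instrument combination reaching 179.
AFM scan + SAXS beamtime + flow-cytometry panel + crystallography run: 180 expected citations at 55 h.
No combination under 55 h hits 179.

55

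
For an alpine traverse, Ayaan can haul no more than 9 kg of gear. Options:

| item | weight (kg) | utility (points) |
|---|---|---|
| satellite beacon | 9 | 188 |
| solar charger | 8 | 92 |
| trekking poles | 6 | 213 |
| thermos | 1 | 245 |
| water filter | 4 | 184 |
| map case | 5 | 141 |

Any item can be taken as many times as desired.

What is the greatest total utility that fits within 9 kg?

Taking 9×thermos: 9 kg used, 2205 in utility.
Nothing else within 9 kg beats 2205.

2205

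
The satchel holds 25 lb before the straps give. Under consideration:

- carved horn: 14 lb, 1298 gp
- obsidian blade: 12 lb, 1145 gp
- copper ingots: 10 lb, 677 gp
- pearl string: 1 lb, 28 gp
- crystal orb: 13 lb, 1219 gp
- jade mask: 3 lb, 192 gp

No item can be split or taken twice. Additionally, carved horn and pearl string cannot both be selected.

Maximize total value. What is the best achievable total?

Ranking by ratio (value/lb): obsidian blade 95.42, crystal orb 93.77, carved horn 92.71, copper ingots 67.70.
Best packing: obsidian blade + crystal orb — 25 lb, 2364 total.

2364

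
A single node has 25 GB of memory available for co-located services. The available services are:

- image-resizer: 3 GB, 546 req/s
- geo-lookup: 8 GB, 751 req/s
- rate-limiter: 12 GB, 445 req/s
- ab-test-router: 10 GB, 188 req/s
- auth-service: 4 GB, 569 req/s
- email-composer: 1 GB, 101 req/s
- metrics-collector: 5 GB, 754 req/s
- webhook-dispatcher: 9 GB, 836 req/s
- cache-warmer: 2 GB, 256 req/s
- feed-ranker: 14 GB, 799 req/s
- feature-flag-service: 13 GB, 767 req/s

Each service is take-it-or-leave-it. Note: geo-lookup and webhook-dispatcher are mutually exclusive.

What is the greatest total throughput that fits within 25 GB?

A density-first pass picks image-resizer + geo-lookup + auth-service + email-composer + metrics-collector + cache-warmer — 2977 at 23 GB.
Replace geo-lookup with webhook-dispatcher: the trade gains 85 net, giving 3062 at 24 GB.
An exhaustive check of the 2048 subsets confirms 3062.

3062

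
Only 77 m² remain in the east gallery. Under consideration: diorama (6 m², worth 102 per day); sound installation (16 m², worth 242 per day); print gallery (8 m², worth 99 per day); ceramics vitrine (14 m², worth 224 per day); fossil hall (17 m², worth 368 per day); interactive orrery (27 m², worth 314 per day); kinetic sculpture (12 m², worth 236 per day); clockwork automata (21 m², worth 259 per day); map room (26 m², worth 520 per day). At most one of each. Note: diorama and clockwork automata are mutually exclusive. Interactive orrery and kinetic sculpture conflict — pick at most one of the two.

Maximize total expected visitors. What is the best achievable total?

Greedy by ratio would take diorama + ceramics vitrine + fossil hall + kinetic sculpture + map room: 75 m² used, total 1450.
Replace ceramics vitrine with sound installation: the trade gains 18 net, giving 1468 at 77 m².
The closest alternative, diorama + ceramics vitrine + fossil hall + kinetic sculpture + map room, reaches only 1450.

1468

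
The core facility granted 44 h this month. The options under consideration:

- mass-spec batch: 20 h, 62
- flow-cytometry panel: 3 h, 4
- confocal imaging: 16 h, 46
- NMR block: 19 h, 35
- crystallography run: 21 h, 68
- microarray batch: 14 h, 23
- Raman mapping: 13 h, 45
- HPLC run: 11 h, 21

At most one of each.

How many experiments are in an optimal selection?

3

The maximum expected citations within 44 h is 134.
For example mass-spec batch + flow-cytometry panel + crystallography run achieves it, using 44 h.
All optima have 3 experiments.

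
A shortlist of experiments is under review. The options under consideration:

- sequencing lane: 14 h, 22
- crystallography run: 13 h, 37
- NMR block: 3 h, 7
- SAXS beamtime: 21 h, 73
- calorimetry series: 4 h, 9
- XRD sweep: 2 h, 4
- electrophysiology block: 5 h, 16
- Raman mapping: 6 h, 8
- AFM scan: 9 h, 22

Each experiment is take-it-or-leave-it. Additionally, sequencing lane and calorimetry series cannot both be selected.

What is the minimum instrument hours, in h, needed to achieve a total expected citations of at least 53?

Look for the lowest-instrument combination reaching 53.
crystallography run + electrophysiology block reaches 53 using 18 h.
No combination under 18 h hits 53.

18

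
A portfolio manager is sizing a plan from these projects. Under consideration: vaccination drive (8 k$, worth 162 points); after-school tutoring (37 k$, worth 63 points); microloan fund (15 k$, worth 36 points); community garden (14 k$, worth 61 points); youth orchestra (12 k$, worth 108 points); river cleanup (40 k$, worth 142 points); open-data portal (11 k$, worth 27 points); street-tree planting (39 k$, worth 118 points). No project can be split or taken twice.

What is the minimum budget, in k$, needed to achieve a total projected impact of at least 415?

70

Look for the lowest-budget combination reaching 415.
vaccination drive + youth orchestra + open-data portal + street-tree planting: 415 projected impact at 70 k$.
No combination under 70 k$ hits 415.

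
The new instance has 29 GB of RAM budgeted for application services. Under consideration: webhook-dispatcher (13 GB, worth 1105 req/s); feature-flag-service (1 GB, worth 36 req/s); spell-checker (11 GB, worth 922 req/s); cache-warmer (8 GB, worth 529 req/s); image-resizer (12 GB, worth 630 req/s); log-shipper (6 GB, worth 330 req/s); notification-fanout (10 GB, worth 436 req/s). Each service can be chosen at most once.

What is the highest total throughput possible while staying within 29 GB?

The ratio ordering already packs tightly: webhook-dispatcher + feature-flag-service + spell-checker, 25 GB, 2063.

2063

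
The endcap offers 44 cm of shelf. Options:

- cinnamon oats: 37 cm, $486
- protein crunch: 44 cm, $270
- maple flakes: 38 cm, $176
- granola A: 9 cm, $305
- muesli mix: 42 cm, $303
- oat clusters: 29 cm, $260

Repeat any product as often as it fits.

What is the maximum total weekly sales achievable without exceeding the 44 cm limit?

1220

The ratio ordering already packs tightly: 4×granola A, 36 cm, 1220.
No other feasible combination exceeds 1220.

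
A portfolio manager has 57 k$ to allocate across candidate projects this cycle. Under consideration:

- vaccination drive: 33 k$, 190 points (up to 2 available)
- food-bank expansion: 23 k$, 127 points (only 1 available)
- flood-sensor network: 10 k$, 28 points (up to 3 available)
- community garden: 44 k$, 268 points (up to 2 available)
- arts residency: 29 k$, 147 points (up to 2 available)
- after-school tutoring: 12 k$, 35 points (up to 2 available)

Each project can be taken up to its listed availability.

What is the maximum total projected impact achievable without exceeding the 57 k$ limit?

317

Density check — community garden 6.09, vaccination drive 5.76, food-bank expansion 5.52 are the best per k$.
Taking the top-ratio projects first gives community garden + after-school tutoring for 303 (56 k$).
Replace community garden and after-school tutoring with vaccination drive + food-bank expansion: the trade gains 14 net, giving 317 at 56 k$.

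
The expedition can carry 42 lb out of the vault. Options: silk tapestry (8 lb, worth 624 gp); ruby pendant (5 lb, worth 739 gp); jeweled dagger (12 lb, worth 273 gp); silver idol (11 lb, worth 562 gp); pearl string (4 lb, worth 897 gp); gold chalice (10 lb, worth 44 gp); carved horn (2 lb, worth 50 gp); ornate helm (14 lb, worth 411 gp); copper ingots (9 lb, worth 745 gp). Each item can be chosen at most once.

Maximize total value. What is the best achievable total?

3617

The ratio ordering already packs tightly: silk tapestry + ruby pendant + silver idol + pearl string + carved horn + copper ingots, 39 lb, 3617.
Every other selection either busts 42 lb or fails to beat 3617.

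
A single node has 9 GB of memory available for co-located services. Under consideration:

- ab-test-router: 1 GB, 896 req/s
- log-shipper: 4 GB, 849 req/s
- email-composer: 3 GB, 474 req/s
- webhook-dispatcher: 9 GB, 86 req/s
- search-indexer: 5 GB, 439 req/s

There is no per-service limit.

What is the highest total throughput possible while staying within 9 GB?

Taking 9×ab-test-router: 9 GB used, 8064 in throughput.

8064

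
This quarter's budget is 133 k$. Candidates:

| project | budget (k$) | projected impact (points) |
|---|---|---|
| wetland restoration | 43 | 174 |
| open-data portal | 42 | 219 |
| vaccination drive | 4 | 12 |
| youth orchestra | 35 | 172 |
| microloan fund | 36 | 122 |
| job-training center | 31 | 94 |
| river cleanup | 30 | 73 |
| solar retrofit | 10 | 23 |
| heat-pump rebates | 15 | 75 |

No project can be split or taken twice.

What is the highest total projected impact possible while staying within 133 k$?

The ratio ordering already packs tightly: open-data portal + vaccination drive + youth orchestra + microloan fund + heat-pump rebates, 132 k$, 600.
The closest alternative, wetland restoration + open-data portal + youth orchestra + solar retrofit, reaches only 588.

600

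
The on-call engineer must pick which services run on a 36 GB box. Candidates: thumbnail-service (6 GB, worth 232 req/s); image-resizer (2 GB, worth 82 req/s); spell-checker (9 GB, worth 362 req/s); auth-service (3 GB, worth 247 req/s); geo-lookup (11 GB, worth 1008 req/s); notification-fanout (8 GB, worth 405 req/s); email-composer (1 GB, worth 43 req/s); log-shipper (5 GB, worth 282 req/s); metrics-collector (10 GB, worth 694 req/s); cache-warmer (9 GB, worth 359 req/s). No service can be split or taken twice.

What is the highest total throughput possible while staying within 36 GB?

2506

Ranking by ratio (throughput/GB): geo-lookup 91.64, auth-service 82.33, metrics-collector 69.40, log-shipper 56.40.
Greedy by ratio would take image-resizer + auth-service + geo-lookup + email-composer + log-shipper + metrics-collector: 32 GB used, total 2356.
Dropping image-resizer frees 2 GB; slotting in thumbnail-service (6 GB) lifts the total to 2506 at 36 GB.
An exhaustive check of the 1024 subsets confirms 2506.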